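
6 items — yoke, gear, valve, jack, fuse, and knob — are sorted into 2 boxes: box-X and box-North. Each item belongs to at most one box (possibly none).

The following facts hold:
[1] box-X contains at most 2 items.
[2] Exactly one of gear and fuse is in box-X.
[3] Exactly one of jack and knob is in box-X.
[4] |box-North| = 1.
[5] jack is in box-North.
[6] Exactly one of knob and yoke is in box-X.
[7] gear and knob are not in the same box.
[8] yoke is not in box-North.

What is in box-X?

From (5): jack ∈ box-North.
From (8): yoke ∉ box-North.
(3) (exactly one): knob ∈ box-X.
(4): box-North already has 1, so the rest are out.
(6) (exactly one): yoke ∉ box-X.
(7): gear ∉ box-X.
(2) (exactly one): fuse ∈ box-X.
(1): box-X already has 2, so the rest are out.

box-X = {fuse, knob}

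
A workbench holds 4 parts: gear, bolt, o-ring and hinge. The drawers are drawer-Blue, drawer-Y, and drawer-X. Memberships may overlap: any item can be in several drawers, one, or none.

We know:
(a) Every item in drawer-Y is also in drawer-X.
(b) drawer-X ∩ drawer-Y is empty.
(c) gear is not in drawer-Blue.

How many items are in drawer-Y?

0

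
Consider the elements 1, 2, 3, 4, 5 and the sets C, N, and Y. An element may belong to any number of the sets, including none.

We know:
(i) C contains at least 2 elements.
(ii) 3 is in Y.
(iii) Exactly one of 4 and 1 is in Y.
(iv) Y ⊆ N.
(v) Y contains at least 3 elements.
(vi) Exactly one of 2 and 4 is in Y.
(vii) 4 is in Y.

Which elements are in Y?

Y = {3, 4, 5}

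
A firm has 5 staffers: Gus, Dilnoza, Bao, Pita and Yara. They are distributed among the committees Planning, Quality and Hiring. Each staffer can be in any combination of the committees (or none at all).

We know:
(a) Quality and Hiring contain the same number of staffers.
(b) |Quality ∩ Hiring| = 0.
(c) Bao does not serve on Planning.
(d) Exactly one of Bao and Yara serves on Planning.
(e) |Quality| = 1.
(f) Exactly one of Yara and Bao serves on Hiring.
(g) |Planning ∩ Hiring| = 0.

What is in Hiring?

Hiring = {Bao}

From (c): Bao ∉ Planning.
(d) (exactly one): Yara ∈ Planning.
Suppose Gus ∈ Hiring: no assignment then satisfies all the clues, so Gus ∉ Hiring.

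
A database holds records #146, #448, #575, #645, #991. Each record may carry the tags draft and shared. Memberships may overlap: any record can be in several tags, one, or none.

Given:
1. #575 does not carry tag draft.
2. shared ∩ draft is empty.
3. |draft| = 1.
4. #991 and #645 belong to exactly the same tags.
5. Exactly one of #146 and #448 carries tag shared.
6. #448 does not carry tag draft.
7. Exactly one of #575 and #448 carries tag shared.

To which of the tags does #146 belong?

#146: draft

From (1): #575 ∉ draft.
From (6): #448 ∉ draft.
Suppose #146 ∉ draft: no assignment then satisfies all the clues, so #146 ∈ draft.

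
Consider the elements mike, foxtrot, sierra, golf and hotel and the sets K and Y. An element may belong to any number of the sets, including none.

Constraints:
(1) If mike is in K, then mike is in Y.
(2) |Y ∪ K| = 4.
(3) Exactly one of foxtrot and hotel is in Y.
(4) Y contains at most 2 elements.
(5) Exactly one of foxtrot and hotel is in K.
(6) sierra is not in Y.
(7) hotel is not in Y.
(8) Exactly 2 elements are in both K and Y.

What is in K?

K = {foxtrot, golf, mike, sierra}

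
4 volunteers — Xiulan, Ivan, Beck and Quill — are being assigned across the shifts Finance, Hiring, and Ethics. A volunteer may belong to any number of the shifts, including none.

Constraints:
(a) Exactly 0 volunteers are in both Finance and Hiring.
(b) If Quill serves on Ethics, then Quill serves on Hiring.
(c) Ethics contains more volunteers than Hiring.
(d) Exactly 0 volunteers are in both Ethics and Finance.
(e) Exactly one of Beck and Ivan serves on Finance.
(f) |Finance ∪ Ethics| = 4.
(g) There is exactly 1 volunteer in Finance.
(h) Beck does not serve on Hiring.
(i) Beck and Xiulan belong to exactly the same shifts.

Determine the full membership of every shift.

Finance = {Ivan}; Hiring = {Quill}; Ethics = {Beck, Quill, Xiulan}

From (h): Beck ∉ Hiring.
(i): Xiulan matches Beck: Xiulan ∉ Hiring.
Suppose Xiulan ∈ Finance: no assignment then satisfies all the clues, so Xiulan ∉ Finance.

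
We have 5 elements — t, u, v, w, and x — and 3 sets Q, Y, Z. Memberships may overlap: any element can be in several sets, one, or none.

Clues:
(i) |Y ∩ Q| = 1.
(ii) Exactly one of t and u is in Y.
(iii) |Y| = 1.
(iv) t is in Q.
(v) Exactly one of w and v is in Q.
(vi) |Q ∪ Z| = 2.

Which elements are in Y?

From (iv): t ∈ Q.
Suppose t ∉ Y: no assignment then satisfies all the clues, so t ∈ Y.

Y = {t}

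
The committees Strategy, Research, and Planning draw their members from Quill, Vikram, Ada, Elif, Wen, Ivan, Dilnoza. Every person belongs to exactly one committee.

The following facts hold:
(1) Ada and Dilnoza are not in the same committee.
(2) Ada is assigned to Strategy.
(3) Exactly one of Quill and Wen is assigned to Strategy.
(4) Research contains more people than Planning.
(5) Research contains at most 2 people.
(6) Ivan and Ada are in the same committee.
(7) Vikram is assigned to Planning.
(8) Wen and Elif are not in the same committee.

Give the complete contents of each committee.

Strategy = {Ada, Elif, Ivan, Quill}; Research = {Dilnoza, Wen}; Planning = {Vikram}

From (2): Ada ∈ Strategy.
From (7): Vikram ∈ Planning.
(1): Dilnoza ∉ Strategy.
(6): Ivan matches Ada: Ivan ∈ Strategy.
Suppose Quill ∉ Strategy: no assignment then satisfies all the clues, so Quill ∈ Strategy.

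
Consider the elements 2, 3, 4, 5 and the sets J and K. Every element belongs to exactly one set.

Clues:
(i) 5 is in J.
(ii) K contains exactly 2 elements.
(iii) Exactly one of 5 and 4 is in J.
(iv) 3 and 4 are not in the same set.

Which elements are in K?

K = {2, 4}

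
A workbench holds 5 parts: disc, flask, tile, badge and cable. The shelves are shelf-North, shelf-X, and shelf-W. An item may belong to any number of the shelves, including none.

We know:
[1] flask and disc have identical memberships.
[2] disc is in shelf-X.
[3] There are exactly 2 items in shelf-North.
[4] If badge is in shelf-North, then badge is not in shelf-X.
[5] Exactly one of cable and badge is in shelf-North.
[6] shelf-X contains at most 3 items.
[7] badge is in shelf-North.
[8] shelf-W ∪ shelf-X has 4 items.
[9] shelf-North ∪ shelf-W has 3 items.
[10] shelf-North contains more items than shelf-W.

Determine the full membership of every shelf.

shelf-North = {badge, tile}; shelf-X = {disc, flask, tile}; shelf-W = {cable}

From (2): disc ∈ shelf-X.
From (7): badge ∈ shelf-North.
(1): flask matches disc: flask ∈ shelf-X.
(4): badge ∉ shelf-X.
(5) (exactly one): cable ∉ shelf-North.
Suppose disc ∈ shelf-North: no assignment then satisfies all the clues, so disc ∉ shelf-North.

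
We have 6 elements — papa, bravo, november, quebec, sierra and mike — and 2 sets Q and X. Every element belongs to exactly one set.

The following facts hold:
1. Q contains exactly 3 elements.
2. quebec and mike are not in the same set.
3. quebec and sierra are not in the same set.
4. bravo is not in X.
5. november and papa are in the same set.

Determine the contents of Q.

Q = {bravo, mike, sierra}

From (4): bravo ∉ X.
Only one set left: bravo ∈ Q.
Suppose papa ∈ Q: no assignment then satisfies all the clues, so papa ∉ Q.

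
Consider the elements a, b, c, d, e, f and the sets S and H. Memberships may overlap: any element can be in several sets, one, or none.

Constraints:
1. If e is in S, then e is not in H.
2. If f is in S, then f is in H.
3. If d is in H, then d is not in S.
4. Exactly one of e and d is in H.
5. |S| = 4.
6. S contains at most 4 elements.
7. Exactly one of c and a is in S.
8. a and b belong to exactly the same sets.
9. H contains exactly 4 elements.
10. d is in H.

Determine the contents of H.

H = {a, b, d, f}

From (10): d ∈ H.
(3): d ∉ S.
(4) (exactly one): e ∉ H.
Suppose a ∉ H: no assignment then satisfies all the clues, so a ∈ H.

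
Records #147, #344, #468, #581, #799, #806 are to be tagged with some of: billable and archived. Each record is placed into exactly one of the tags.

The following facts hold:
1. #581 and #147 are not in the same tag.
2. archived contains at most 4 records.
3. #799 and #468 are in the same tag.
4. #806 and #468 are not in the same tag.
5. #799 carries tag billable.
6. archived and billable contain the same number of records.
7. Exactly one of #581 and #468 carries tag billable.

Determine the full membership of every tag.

billable = {#147, #468, #799}; archived = {#344, #581, #806}

From (5): #799 ∈ billable.
(3): #468 matches #799: #468 ∈ billable.
(4): #806 ∉ billable.
(7) (exactly one): #581 ∉ billable.
Only one tag left: #581 ∈ archived.
Only one tag left: #806 ∈ archived.
(1): #147 ∉ archived.
Only one tag left: #147 ∈ billable.
Suppose #344 ∈ billable: no assignment then satisfies all the clues, so #344 ∉ billable.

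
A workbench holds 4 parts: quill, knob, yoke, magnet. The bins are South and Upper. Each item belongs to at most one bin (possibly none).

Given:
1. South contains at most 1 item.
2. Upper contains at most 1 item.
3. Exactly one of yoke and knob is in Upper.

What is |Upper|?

1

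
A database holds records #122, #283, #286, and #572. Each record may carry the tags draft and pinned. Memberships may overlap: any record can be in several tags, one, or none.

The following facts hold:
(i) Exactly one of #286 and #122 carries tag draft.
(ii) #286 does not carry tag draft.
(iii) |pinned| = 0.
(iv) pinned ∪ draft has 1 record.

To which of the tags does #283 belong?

#283: none

From (ii): #286 ∉ draft.
(i) (exactly one): #122 ∈ draft.
(iii): pinned already has 0, so the rest are out.
Suppose #283 ∈ draft: no assignment then satisfies all the clues, so #283 ∉ draft.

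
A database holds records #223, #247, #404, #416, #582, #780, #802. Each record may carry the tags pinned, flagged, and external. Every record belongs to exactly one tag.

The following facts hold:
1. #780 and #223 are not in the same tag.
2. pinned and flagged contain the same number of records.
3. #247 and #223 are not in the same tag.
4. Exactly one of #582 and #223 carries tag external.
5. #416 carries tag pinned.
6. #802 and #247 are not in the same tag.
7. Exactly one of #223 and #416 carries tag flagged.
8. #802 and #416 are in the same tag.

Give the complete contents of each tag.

pinned = {#416, #802}; flagged = {#223, #404}; external = {#247, #582, #780}

From (5): #416 ∈ pinned.
(7) (exactly one): #223 ∈ flagged.
(8): #802 matches #416: #802 ∈ pinned.
(1): #780 ∉ flagged.
(3): #247 ∉ flagged.
(4) (exactly one): #582 ∈ external.
(6): #247 ∉ pinned.
Only one tag left: #247 ∈ external.
Suppose #404 ∈ pinned: no assignment then satisfies all the clues, so #404 ∉ pinned.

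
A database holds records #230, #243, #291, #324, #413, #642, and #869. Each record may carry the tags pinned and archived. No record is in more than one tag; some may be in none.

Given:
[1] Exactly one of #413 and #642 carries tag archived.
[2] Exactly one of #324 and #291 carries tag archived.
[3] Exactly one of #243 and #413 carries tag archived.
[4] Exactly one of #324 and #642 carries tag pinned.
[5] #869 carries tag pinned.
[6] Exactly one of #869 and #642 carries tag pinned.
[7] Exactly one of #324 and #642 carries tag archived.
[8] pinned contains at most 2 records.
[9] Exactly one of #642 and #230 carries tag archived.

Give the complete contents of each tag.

From (5): #869 ∈ pinned.
(6) (exactly one): #642 ∉ pinned.
(4) (exactly one): #324 ∈ pinned.
(7) (exactly one): #642 ∈ archived.
(8): pinned already has 2, so the rest are out.
(9) (exactly one): #230 ∉ archived.
(1) (exactly one): #413 ∉ archived.
(2) (exactly one): #291 ∈ archived.
(3) (exactly one): #243 ∈ archived.

pinned = {#324, #869}; archived = {#243, #291, #642}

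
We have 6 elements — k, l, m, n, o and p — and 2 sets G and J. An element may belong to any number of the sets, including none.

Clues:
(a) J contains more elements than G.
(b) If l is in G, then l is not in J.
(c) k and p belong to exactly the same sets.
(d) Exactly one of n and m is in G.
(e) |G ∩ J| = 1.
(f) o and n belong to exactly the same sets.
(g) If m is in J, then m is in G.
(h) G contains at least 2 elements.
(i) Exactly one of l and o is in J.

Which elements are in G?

G = {l, m}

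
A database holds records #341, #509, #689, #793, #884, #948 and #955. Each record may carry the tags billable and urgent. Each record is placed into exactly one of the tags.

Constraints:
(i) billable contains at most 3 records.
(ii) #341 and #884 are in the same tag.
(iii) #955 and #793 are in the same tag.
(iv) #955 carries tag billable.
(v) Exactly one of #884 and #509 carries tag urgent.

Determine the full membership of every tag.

billable = {#509, #793, #955}; urgent = {#341, #689, #884, #948}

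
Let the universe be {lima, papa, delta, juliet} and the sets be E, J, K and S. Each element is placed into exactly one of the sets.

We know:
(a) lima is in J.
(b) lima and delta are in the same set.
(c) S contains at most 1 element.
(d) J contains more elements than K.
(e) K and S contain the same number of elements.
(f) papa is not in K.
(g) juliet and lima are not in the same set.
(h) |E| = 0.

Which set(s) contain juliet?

From (a): lima ∈ J.
From (f): papa ∉ K.
(b): delta matches lima: delta ∉ E.
(b): delta matches lima: delta ∈ J.
(g): juliet ∉ J.
(h): E already has 0, so the rest are out.
Suppose juliet ∉ K: no assignment then satisfies all the clues, so juliet ∈ K.

juliet: K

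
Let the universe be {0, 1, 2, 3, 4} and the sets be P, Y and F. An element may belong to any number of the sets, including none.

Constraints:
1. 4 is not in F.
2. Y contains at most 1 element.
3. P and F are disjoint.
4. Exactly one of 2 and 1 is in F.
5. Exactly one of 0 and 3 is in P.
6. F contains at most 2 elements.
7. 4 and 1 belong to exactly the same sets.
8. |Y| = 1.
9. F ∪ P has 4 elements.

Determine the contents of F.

F = {2}

From (1): 4 ∉ F.
(7): 1 matches 4: 1 ∉ F.
(4) (exactly one): 2 ∈ F.
(3) (disjoint): 2 ∉ P.
Suppose 0 ∈ F: no assignment then satisfies all the clues, so 0 ∉ F.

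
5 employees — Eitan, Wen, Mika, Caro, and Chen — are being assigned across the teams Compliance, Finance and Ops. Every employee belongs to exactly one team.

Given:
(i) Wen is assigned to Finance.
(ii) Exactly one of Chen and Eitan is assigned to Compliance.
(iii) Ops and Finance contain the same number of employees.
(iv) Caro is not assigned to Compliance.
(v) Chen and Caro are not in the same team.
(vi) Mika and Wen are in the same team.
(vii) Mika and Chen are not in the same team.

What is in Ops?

Ops = {Caro, Eitan}

From (i): Wen ∈ Finance.
From (iv): Caro ∉ Compliance.
(vi): Mika matches Wen: Mika ∉ Compliance.
(vi): Mika matches Wen: Mika ∈ Finance.
(vii): Chen ∉ Finance.
Suppose Eitan ∉ Ops: no assignment then satisfies all the clues, so Eitan ∈ Ops.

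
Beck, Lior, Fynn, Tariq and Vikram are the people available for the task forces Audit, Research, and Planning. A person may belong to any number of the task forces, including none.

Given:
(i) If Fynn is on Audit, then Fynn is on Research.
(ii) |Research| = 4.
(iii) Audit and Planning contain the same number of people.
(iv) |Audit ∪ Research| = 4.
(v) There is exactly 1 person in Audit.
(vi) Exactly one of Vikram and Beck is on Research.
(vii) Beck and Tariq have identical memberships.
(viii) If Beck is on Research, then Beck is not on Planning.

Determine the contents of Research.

Research = {Beck, Fynn, Lior, Tariq}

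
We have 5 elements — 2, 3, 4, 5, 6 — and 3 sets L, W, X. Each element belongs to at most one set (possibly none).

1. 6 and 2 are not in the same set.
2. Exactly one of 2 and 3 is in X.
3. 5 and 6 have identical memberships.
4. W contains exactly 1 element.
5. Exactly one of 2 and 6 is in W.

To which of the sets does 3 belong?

3: X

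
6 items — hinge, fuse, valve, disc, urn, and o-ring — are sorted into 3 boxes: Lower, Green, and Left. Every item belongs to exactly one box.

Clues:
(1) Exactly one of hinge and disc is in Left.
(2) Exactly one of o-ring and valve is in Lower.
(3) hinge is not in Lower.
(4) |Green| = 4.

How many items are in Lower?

1

From (3): hinge ∉ Lower.
Suppose fuse ∈ Lower: no assignment then satisfies all the clues, so fuse ∉ Lower.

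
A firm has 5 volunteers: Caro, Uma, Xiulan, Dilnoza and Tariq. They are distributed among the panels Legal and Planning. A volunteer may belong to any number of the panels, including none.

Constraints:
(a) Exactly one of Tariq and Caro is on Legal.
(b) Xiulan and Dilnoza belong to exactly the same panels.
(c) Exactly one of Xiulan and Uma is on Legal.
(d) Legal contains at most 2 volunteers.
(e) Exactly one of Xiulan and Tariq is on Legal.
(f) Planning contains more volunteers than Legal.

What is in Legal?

Legal = {Tariq, Uma}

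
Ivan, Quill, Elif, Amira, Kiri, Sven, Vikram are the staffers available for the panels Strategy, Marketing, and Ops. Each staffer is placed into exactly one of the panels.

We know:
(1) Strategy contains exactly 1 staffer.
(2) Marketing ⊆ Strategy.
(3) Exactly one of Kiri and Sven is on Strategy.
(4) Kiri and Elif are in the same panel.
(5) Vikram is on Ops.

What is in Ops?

From (5): Vikram ∈ Ops.
Suppose Ivan ∉ Ops: no assignment then satisfies all the clues, so Ivan ∈ Ops.

Ops = {Amira, Elif, Ivan, Kiri, Quill, Vikram}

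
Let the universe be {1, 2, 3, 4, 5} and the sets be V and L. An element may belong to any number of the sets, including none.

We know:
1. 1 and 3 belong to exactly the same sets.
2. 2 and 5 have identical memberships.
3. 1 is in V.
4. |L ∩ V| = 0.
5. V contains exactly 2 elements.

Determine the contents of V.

From (3): 1 ∈ V.
(1): 3 matches 1: 3 ∈ V.
(5): V already has 2, so the rest are out.

V = {1, 3}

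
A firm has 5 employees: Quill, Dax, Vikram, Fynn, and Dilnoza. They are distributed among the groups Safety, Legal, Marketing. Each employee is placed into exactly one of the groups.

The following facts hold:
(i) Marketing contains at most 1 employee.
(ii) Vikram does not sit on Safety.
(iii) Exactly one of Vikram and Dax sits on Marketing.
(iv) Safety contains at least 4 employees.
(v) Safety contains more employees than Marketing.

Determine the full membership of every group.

Safety = {Dax, Dilnoza, Fynn, Quill}; Legal = {}; Marketing = {Vikram}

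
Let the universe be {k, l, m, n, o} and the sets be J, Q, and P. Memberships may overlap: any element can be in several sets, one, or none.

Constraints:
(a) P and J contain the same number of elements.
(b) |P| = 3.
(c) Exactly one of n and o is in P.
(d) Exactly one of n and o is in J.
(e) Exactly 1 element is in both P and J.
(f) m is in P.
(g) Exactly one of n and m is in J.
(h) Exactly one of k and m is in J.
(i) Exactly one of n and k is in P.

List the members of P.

P = {k, m, o}

From (f): m ∈ P.
Suppose k ∉ P: no assignment then satisfies all the clues, so k ∈ P.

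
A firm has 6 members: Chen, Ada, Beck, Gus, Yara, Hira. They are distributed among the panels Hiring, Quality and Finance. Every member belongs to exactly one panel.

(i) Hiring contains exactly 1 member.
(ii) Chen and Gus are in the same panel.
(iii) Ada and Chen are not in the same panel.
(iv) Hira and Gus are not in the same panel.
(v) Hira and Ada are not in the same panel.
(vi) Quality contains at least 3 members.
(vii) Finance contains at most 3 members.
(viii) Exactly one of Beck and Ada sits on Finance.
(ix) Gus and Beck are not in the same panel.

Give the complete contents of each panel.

Hiring = {Ada}; Quality = {Chen, Gus, Yara}; Finance = {Beck, Hira}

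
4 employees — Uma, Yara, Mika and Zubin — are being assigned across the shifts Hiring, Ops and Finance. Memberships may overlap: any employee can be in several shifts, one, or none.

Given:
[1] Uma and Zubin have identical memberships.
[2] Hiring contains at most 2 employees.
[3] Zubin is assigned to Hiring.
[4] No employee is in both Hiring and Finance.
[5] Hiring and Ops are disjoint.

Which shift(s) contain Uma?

Uma: Hiring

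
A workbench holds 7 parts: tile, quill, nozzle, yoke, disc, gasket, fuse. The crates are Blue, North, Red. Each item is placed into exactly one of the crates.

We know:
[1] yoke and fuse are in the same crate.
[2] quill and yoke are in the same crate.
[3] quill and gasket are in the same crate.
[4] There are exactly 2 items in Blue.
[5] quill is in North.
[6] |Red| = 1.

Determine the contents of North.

North = {fuse, gasket, quill, yoke}

From (5): quill ∈ North.
(2): yoke matches quill: yoke ∉ Blue.
(2): yoke matches quill: yoke ∈ North.
(3): gasket matches quill: gasket ∉ Blue.
(3): gasket matches quill: gasket ∈ North.
(1): fuse matches yoke: fuse ∉ Blue.
(1): fuse matches yoke: fuse ∈ North.
Suppose tile ∈ North: no assignment then satisfies all the clues, so tile ∉ North.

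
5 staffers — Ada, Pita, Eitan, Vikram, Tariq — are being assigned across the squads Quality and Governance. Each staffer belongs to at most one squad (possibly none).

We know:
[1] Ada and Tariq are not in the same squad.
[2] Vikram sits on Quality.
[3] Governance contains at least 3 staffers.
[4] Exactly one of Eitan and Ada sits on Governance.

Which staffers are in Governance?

Governance = {Eitan, Pita, Tariq}

From (2): Vikram ∈ Quality.
Suppose Ada ∈ Governance: no assignment then satisfies all the clues, so Ada ∉ Governance.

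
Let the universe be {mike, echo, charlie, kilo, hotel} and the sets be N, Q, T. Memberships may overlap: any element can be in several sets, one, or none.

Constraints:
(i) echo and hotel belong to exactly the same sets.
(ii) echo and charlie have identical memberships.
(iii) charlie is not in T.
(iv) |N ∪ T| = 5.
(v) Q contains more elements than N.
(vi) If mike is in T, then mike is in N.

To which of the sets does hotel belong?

hotel: N, Q

From (iii): charlie ∉ T.
(ii): echo matches charlie: echo ∉ T.
(i): hotel matches echo: hotel ∉ T.
Suppose hotel ∉ N: no assignment then satisfies all the clues, so hotel ∈ N.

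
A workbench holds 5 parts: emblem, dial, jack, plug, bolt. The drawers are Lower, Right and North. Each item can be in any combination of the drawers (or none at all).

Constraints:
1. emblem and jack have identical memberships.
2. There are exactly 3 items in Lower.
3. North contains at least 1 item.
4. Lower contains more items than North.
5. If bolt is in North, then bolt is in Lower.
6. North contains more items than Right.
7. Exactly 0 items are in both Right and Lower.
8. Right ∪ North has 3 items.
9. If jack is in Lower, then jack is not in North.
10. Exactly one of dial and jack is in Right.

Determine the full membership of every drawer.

Lower = {bolt, emblem, jack}; Right = {dial}; North = {bolt, plug}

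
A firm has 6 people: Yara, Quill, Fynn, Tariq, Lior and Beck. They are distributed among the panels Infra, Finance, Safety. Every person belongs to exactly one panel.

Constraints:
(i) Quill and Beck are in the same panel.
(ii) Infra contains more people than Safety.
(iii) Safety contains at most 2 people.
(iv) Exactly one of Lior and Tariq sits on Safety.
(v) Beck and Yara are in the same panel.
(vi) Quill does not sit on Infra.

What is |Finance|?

3

From (vi): Quill ∉ Infra.
(i): Beck matches Quill: Beck ∉ Infra.
(v): Yara matches Beck: Yara ∉ Infra.
Suppose Yara ∉ Finance: no assignment then satisfies all the clues, so Yara ∈ Finance.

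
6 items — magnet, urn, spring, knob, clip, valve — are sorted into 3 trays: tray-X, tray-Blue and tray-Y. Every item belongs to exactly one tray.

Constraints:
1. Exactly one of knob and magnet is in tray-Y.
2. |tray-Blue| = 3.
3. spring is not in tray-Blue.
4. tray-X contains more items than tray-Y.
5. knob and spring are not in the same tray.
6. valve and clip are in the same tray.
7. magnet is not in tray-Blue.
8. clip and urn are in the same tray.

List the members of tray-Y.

From (3): spring ∉ tray-Blue.
From (7): magnet ∉ tray-Blue.
Suppose magnet ∈ tray-Y: no assignment then satisfies all the clues, so magnet ∉ tray-Y.

tray-Y = {knob}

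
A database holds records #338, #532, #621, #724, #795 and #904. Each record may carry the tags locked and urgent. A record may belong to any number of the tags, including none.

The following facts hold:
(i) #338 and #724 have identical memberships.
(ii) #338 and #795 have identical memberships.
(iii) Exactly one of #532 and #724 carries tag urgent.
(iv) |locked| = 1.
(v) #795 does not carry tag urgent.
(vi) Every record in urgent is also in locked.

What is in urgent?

urgent = {#532}

From (v): #795 ∉ urgent.
(ii): #338 matches #795: #338 ∉ urgent.
(i): #724 matches #338: #724 ∉ urgent.
(iii) (exactly one): #532 ∈ urgent.
(vi) with #532 ∈ urgent: #532 ∈ locked.
(iv): locked already has 1, so the rest are out.
(vi) contrapositive: #621 ∉ urgent.
(vi) contrapositive: #904 ∉ urgent.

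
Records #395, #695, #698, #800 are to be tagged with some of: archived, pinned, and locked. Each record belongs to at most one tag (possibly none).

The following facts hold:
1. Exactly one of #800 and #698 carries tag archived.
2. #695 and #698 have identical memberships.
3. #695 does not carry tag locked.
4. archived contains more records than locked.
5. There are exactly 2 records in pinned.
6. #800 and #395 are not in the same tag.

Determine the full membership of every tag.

archived = {#800}; pinned = {#695, #698}; locked = {}

From (3): #695 ∉ locked.
(2): #698 matches #695: #698 ∉ locked.
Suppose #395 ∈ archived: no assignment then satisfies all the clues, so #395 ∉ archived.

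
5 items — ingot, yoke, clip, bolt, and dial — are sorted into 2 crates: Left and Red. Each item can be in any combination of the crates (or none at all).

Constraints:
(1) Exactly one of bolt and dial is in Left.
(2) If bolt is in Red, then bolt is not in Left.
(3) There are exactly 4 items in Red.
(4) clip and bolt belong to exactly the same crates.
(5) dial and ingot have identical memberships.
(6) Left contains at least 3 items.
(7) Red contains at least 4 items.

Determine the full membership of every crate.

Left = {dial, ingot, yoke}; Red = {bolt, clip, dial, ingot}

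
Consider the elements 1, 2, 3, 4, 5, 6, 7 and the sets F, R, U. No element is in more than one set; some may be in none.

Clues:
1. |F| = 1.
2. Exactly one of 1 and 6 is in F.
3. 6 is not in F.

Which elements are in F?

From (3): 6 ∉ F.
(2) (exactly one): 1 ∈ F.
(1): F already has 1, so the rest are out.

F = {1}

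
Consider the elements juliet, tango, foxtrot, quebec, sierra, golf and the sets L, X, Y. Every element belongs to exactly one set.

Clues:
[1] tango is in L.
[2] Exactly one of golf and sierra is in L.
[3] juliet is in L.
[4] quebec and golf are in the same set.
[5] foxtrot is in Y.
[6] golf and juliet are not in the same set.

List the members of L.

L = {juliet, sierra, tango}

From (1): tango ∈ L.
From (3): juliet ∈ L.
From (5): foxtrot ∈ Y.
(6): golf ∉ L.
(2) (exactly one): sierra ∈ L.
(4): quebec matches golf: quebec ∉ L.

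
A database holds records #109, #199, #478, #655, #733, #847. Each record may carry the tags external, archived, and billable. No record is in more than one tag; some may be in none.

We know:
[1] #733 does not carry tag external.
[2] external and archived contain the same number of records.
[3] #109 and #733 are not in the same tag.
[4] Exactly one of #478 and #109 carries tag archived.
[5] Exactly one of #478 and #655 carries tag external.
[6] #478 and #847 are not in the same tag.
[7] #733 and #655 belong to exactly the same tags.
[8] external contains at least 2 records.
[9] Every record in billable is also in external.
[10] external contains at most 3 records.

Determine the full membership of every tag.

external = {#199, #478}; archived = {#109, #847}; billable = {}

From (1): #733 ∉ external.
(7): #655 matches #733: #655 ∉ external.
(9) contrapositive: #655 ∉ billable.
(9) contrapositive: #733 ∉ billable.
(5) (exactly one): #478 ∈ external.
(6): #847 ∉ external.
(9) contrapositive: #847 ∉ billable.
(4) (exactly one): #109 ∈ archived.
(8): only 2 candidates remain for external, so all are in.
(3): #733 ∉ archived.
(7): #655 matches #733: #655 ∉ archived.
Suppose #847 ∉ archived: no assignment then satisfies all the clues, so #847 ∈ archived.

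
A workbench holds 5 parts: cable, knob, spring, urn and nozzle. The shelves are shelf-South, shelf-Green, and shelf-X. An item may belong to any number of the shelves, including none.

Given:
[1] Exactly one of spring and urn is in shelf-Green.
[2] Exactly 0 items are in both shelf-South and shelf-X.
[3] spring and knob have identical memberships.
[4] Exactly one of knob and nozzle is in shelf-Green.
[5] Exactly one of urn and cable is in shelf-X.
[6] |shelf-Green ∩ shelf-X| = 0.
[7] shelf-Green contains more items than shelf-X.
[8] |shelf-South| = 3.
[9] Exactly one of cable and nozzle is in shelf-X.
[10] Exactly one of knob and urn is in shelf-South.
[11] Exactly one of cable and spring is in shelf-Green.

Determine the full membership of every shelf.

shelf-South = {knob, nozzle, spring}; shelf-Green = {knob, spring}; shelf-X = {cable}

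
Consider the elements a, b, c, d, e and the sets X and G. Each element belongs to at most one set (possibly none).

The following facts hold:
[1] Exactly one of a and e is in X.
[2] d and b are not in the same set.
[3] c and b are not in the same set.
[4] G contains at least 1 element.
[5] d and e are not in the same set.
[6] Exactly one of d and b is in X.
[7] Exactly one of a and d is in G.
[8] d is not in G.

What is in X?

From (8): d ∉ G.
(7) (exactly one): a ∈ G.
(1) (exactly one): e ∈ X.
(5): d ∉ X.
(6) (exactly one): b ∈ X.
(3): c ∉ X.

X = {b, e}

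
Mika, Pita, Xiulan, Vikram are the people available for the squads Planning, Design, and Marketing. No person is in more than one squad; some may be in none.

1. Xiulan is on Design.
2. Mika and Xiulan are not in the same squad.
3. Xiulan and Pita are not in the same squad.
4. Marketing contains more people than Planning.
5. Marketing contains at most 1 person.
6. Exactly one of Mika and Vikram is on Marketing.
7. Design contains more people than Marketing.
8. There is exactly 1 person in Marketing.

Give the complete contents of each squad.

Planning = {}; Design = {Vikram, Xiulan}; Marketing = {Mika}

From (1): Xiulan ∈ Design.
(2): Mika ∉ Design.
(3): Pita ∉ Design.
Suppose Mika ∈ Planning: no assignment then satisfies all the clues, so Mika ∉ Planning.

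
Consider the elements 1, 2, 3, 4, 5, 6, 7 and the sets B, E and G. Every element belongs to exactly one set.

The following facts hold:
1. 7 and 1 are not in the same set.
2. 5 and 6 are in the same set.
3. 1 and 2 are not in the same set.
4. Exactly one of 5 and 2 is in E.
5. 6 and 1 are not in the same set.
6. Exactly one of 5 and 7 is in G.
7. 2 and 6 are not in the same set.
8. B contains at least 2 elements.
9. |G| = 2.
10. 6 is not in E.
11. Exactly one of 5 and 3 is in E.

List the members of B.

B = {1, 4}

From (10): 6 ∉ E.
(2): 5 matches 6: 5 ∉ E.
(4) (exactly one): 2 ∈ E.
(11) (exactly one): 3 ∈ E.
(3): 1 ∉ E.
Suppose 1 ∉ B: no assignment then satisfies all the clues, so 1 ∈ B.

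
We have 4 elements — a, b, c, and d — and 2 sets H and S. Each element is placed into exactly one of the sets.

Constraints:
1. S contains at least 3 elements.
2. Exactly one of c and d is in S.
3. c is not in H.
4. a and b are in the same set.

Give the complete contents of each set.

From (3): c ∉ H.
Only one set left: c ∈ S.
(2) (exactly one): d ∉ S.
Only one set left: d ∈ H.
(1): only 3 candidates remain for S, so all are in.

H = {d}; S = {a, b, c}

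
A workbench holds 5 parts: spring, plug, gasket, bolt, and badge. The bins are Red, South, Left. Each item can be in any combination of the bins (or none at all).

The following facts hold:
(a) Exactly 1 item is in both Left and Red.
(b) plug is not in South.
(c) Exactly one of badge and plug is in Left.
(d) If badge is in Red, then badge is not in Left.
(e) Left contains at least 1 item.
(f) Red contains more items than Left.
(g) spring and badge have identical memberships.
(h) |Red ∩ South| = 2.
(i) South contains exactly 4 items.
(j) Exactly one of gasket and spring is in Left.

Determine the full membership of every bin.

Red = {badge, plug, spring}; South = {badge, bolt, gasket, spring}; Left = {gasket, plug}

From (b): plug ∉ South.
(i): only 4 candidates remain for South, so all are in.
Suppose spring ∉ Red: no assignment then satisfies all the clues, so spring ∈ Red.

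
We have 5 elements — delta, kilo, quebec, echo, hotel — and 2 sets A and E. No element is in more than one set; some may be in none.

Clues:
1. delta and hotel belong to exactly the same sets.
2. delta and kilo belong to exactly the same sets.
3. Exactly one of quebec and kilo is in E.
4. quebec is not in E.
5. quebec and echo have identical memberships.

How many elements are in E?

3

From (4): quebec ∉ E.
(3) (exactly one): kilo ∈ E.
(5): echo matches quebec: echo ∉ E.
(2): delta matches kilo: delta ∉ A.
(2): delta matches kilo: delta ∈ E.
(1): hotel matches delta: hotel ∉ A.
(1): hotel matches delta: hotel ∈ E.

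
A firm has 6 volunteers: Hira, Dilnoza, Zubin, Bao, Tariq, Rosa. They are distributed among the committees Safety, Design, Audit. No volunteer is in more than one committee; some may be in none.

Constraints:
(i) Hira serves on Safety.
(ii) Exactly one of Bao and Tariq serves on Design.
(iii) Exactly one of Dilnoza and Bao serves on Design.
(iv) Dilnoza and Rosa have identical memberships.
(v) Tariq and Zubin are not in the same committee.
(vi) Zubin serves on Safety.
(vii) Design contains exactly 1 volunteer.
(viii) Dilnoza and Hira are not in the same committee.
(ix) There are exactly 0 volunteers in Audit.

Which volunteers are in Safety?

Safety = {Hira, Zubin}

From (i): Hira ∈ Safety.
From (vi): Zubin ∈ Safety.
(v): Tariq ∉ Safety.
(viii): Dilnoza ∉ Safety.
(ix): Audit already has 0, so the rest are out.
(iv): Rosa matches Dilnoza: Rosa ∉ Safety.
Suppose Bao ∈ Safety: no assignment then satisfies all the clues, so Bao ∉ Safety.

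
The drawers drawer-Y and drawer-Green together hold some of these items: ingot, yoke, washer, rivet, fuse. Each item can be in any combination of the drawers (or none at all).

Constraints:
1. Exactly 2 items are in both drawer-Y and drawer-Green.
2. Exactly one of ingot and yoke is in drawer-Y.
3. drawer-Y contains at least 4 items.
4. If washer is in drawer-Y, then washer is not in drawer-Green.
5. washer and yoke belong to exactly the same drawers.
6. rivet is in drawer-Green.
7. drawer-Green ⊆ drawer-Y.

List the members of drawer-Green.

drawer-Green = {fuse, rivet}

From (6): rivet ∈ drawer-Green.
(7) with rivet ∈ drawer-Green: rivet ∈ drawer-Y.
Suppose ingot ∈ drawer-Green: no assignment then satisfies all the clues, so ingot ∉ drawer-Green.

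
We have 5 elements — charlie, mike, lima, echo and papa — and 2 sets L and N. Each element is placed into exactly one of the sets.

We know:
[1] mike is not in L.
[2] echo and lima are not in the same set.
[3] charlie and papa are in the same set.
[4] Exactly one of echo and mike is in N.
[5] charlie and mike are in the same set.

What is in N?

N = {charlie, lima, mike, papa}

From (1): mike ∉ L.
(5): charlie matches mike: charlie ∉ L.
Only one set left: charlie ∈ N.
Only one set left: mike ∈ N.
(3): papa matches charlie: papa ∉ L.
(3): papa matches charlie: papa ∈ N.
(4) (exactly one): echo ∉ N.
Only one set left: echo ∈ L.
(2): lima ∉ L.
Only one set left: lima ∈ N.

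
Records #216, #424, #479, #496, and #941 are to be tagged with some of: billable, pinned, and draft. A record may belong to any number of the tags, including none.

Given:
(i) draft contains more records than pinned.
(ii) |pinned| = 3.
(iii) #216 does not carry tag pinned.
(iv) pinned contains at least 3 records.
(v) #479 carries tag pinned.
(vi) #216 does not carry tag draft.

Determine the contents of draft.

draft = {#424, #479, #496, #941}

From (iii): #216 ∉ pinned.
From (v): #479 ∈ pinned.
From (vi): #216 ∉ draft.
Suppose #424 ∉ draft: no assignment then satisfies all the clues, so #424 ∈ draft.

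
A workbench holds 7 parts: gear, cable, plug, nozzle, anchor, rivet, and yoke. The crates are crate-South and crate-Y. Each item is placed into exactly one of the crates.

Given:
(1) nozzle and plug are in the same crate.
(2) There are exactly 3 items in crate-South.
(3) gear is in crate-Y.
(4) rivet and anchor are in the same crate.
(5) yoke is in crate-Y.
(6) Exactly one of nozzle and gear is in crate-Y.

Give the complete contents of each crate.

crate-South = {cable, nozzle, plug}; crate-Y = {anchor, gear, rivet, yoke}

From (3): gear ∈ crate-Y.
From (5): yoke ∈ crate-Y.
(6) (exactly one): nozzle ∉ crate-Y.
Only one crate left: nozzle ∈ crate-South.
(1): plug matches nozzle: plug ∈ crate-South.
Suppose cable ∉ crate-South: no assignment then satisfies all the clues, so cable ∈ crate-South.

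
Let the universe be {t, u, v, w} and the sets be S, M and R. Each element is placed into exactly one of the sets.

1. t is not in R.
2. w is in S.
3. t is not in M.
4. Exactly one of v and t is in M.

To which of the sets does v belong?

From (1): t ∉ R.
From (2): w ∈ S.
From (3): t ∉ M.
(4) (exactly one): v ∈ M.
Only one set left: t ∈ S.

v: M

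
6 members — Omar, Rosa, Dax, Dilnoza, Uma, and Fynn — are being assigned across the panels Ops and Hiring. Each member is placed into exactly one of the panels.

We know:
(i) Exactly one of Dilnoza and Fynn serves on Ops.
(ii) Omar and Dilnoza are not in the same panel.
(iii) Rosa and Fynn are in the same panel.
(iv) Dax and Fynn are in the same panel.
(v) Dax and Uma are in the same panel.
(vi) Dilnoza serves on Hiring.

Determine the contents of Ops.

From (vi): Dilnoza ∈ Hiring.
(i) (exactly one): Fynn ∈ Ops.
(ii): Omar ∉ Hiring.
(iii): Rosa matches Fynn: Rosa ∈ Ops.
(iv): Dax matches Fynn: Dax ∈ Ops.
(v): Uma matches Dax: Uma ∈ Ops.
Only one panel left: Omar ∈ Ops.

Ops = {Dax, Fynn, Omar, Rosa, Uma}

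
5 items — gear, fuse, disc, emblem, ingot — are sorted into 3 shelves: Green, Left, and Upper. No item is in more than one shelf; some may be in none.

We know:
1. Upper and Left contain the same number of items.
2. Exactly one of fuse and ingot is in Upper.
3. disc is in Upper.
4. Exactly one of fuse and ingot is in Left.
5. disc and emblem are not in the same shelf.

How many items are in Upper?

2

From (3): disc ∈ Upper.
(5): emblem ∉ Upper.
Suppose gear ∈ Upper: no assignment then satisfies all the clues, so gear ∉ Upper.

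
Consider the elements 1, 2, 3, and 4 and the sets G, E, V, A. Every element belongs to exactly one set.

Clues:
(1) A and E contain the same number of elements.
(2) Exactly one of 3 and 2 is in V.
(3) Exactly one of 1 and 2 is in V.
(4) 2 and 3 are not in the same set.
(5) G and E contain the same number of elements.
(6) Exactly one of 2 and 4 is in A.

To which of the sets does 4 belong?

4: A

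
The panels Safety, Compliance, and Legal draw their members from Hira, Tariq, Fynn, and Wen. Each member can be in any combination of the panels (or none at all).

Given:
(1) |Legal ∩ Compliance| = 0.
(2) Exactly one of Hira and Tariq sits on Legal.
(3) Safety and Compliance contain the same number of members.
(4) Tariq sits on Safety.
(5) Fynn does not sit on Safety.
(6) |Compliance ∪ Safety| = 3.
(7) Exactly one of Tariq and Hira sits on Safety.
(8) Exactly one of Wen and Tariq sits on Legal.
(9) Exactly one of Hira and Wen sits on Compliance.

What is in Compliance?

Compliance = {Fynn, Wen}

From (4): Tariq ∈ Safety.
From (5): Fynn ∉ Safety.
(7) (exactly one): Hira ∉ Safety.
Suppose Hira ∈ Compliance: no assignment then satisfies all the clues, so Hira ∉ Compliance.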